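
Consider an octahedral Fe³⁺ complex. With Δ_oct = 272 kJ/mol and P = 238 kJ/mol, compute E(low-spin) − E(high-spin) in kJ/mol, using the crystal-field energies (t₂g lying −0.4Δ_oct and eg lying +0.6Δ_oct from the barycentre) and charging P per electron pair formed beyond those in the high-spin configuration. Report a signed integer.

Fe³⁺: group 8, so d-count = 8 − 3 = 5.
High-spin: t₂g³ eg², CFSE = 0.0Δ_oct = 0 kJ/mol.
Low-spin t₂g⁵ eg⁰ gives -2.0Δ_oct = -544 kJ/mol, but forming 2 extra pairs costs 2P = 476 kJ/mol, so E(LS) = -544 + 476 = -68 kJ/mol.
The difference is -68 − (0) = -68 kJ/mol, so low-spin lies lower.

-68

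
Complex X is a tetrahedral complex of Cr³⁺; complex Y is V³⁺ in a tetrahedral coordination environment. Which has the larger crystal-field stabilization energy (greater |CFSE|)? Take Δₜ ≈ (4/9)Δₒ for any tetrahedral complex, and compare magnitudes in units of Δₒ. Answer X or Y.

X: Cr is in group 6, so Cr³⁺ is d³ (6 − 3 = 3); With tetrahedral geometry the complex is necessarily high-spin; e² t₂¹, CFSE = -0.8Δₜ ≈ -0.36Δₒ.
Y: Group 5 minus oxidation state +3 gives a d² configuration for V³⁺; Tetrahedral splitting is small, so the complex is high-spin; e^2 t2^0, CFSE = -1.2Δₜ ≈ -0.53Δₒ.
So Y has the larger |CFSE|.

Y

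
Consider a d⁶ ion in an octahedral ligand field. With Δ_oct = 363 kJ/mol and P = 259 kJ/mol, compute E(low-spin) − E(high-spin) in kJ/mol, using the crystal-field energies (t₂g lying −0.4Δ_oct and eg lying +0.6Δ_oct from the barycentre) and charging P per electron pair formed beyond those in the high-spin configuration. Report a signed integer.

High-spin d⁶ fills as t₂g⁴ eg² with CFSE 4(−0.4) + 2(+0.6) = -0.4Δ_oct = -145 kJ/mol.
Low-spin: t₂g⁶ eg⁰, orbital CFSE = -2.4Δ_oct = -871 kJ/mol; plus 2 excess pairs × P = +518 kJ/mol; total -353 kJ/mol.
E(LS) − E(HS) = -353 − (-145) = -208 kJ/mol.

-208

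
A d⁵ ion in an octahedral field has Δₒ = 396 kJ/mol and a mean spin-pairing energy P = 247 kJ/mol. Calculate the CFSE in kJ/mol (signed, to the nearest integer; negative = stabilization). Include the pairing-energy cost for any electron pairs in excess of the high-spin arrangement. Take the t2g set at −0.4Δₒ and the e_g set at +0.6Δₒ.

Δₒ > P, so pairing is preferred: the ground state is low-spin.
Filling d⁵ accordingly: t2g^5 e_g^0.
Orbital CFSE = -2.0Δₒ = -2.0 × 396 = -792 kJ/mol.
Excess pairs vs high-spin: 2 − 0 = 2; pairing cost = +494 kJ/mol.
Net CFSE = -792 + 494 = -298 kJ/mol.

-298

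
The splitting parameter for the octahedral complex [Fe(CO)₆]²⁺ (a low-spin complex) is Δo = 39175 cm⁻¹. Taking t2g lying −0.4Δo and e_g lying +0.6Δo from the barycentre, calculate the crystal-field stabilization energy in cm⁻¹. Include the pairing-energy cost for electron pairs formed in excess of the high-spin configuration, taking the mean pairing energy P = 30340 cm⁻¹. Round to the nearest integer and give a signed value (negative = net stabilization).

-33340

CO is neutral, so the +2 overall charge sits on Fe: oxidation state +2.
Fe²⁺: group 8, so d-count = 8 − 2 = 6.
The d⁶ electrons fill as t2g^6 e_g^0.
The orbital stabilization is -2.4Δo = -2.4 × 39175 = -94020 cm⁻¹.
Relative to high-spin t2g^4 e_g^2 (1 paired), the low-spin configuration has 2 additional pairs, contributing +2 × 30340 = +60680 cm⁻¹.
Net CFSE = -94020 + 60680 = -33340 cm⁻¹.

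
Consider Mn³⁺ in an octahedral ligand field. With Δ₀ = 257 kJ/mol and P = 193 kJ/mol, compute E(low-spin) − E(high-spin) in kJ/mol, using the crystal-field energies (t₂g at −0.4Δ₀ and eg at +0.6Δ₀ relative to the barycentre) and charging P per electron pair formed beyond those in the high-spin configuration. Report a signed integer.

-64

Mn is in group 7, so Mn³⁺ is d⁴ (7 − 3 = 4).
In the high-spin limit (t₂g³ eg¹) the orbital term is -0.6Δ₀ = -154 kJ/mol, with no excess pairing.
For low-spin the configuration is t₂g⁴ eg⁰: orbital energy -1.6 × 257 = -411 kJ/mol, and 1 additional pair relative to high-spin adds 193 kJ/mol, giving -218 kJ/mol.
The difference is -218 − (-154) = -64 kJ/mol, so low-spin lies lower.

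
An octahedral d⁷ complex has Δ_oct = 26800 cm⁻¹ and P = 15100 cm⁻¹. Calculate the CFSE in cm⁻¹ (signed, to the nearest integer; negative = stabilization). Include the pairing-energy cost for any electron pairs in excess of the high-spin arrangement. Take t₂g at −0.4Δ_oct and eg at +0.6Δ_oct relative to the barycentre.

-33140

Δ_oct > P, so pairing is preferred: the ground state is low-spin.
Configuration: t₂g⁶ eg¹.
Orbital CFSE = -1.8Δ_oct = -1.8 × 26800 = -48240 cm⁻¹.
Excess pairs vs high-spin: 3 − 2 = 1; pairing cost = +15100 cm⁻¹.
Net CFSE = -48240 + 15100 = -33140 cm⁻¹.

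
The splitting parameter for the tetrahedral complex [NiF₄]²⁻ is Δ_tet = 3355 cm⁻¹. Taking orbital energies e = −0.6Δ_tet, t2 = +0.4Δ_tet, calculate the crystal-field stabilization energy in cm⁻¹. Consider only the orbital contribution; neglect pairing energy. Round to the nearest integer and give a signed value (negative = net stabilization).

-2684

Each F⁻ contributes -1; 4 × (-1) = -4. With overall charge -2, Ni is in the +2 oxidation state.
Ni²⁺: group 10, so d-count = 10 − 2 = 8.
With tetrahedral geometry the complex is necessarily high-spin.
Configuration: e^4 t2^4.
CFSE(orbital) = 4×(-0.6Δ_tet) + 4×(0.4Δ_tet) = -0.8Δ_tet; with Δ_tet = 3355 cm⁻¹ that is -2684 cm⁻¹.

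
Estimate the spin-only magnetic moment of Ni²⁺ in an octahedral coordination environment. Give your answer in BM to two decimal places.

2.83 BM

Ni is in group 10, so Ni²⁺ is d⁸ (10 − 2 = 8).
Configuration: t2g^6 e_g^2 → 2 unpaired electrons.
μ(spin-only) = √[2(2+2)] = √8 ≈ 2.83 BM.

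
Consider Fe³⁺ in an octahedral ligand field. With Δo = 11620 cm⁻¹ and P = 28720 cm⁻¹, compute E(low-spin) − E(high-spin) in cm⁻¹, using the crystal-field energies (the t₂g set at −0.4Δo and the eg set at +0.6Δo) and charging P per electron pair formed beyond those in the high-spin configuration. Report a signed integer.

Group 8 minus oxidation state +3 gives a d⁵ configuration for Fe³⁺.
High-spin d⁵ fills as t₂g³ eg² with CFSE 3(−0.4) + 2(+0.6) = 0.0Δo = 0 cm⁻¹.
For low-spin the configuration is t₂g⁵ eg⁰: orbital energy -2.0 × 11620 = -23240 cm⁻¹, and 2 additional pairs relative to high-spin add 57440 cm⁻¹, giving 34200 cm⁻¹.
E(LS) − E(HS) = 34200 − (0) = 34200 cm⁻¹.

34200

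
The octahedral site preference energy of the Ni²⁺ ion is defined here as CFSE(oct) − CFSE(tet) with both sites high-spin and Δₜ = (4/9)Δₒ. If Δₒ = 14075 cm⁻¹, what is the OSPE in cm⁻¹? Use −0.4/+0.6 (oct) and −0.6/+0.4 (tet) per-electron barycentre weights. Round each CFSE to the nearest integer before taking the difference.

Ni sits in group 10; removing 2 electrons leaves Ni²⁺ with 10 − 2 = 8 d electrons.
In an octahedral site d⁸ (HS) is t₂g⁶ eg², giving CFSE(oct) = -1.2Δₒ = -16890 cm⁻¹.
Tetrahedral: e⁴ t₂⁴, CFSE = 4(−0.6) + 4(+0.4) = -0.8Δₜ = -0.8 × (4/9) × 14075 = -5004 cm⁻¹.
OSPE = -16890 − (-5004) = -11886 cm⁻¹.

-11886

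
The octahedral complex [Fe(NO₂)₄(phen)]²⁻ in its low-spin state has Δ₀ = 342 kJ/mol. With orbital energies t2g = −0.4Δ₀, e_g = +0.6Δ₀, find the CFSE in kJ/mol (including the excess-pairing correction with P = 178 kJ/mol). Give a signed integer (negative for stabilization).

Ligand charges: 4×(-1) from NO₂⁻ and 1×(+0) from phen sum to -4; with overall charge -2, Fe is +2.
Group 8 minus oxidation state +2 gives a d⁶ configuration for Fe²⁺.
Configuration: t2g^6 e_g^0.
Orbital CFSE = 6(-0.4) + 0(0.6) = -2.4Δ₀ = -2.4 × 342 = -821 kJ/mol.
Pairing penalty: 3 pairs vs 1 in the high-spin reference → 2 extra × P = 356 kJ/mol.
Overall CFSE = -821 + 356 = -465 kJ/mol.

-465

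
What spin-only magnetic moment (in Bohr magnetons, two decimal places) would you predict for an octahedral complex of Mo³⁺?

Group 6 minus oxidation state +3 gives a d³ configuration for Mo³⁺.
Configuration: t2g^3 e_g^0 → 3 unpaired electrons.
μ(spin-only) = √[3(3+2)] = √15 ≈ 3.87 Bohr magnetons.

3.87 Bohr magnetons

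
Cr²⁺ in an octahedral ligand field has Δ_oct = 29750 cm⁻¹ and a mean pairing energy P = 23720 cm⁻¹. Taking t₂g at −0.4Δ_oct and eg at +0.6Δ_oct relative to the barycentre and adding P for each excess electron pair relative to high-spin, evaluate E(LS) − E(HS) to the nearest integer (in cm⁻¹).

-6030

Cr is in group 6, so Cr²⁺ is d⁴ (6 − 2 = 4).
High-spin: t₂g³ eg¹, CFSE = -0.6Δ_oct = -17850 cm⁻¹.
For low-spin the configuration is t₂g⁴ eg⁰: orbital energy -1.6 × 29750 = -47600 cm⁻¹, and 1 additional pair relative to high-spin adds 23720 cm⁻¹, giving -23880 cm⁻¹.
E(LS) − E(HS) = -23880 − (-17850) = -6030 cm⁻¹.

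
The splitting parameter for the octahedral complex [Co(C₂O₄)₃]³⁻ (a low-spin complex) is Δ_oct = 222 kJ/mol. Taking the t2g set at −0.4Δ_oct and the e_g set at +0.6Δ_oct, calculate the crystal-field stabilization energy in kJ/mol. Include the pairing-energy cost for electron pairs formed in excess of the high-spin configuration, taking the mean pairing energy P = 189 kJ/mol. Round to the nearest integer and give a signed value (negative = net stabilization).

Each C₂O₄²⁻ contributes -2; 3 × (-2) = -6. With overall charge -3, Co is in the +3 oxidation state.
Group 9 minus oxidation state +3 gives a d⁶ configuration for Co³⁺.
Configuration: t2g^6 e_g^0.
Orbital CFSE = 6(-0.4) + 0(0.6) = -2.4Δ_oct = -2.4 × 222 = -533 kJ/mol.
Relative to high-spin t2g^4 e_g^2 (1 paired), the low-spin configuration has 2 additional pairs, contributing +2 × 189 = +378 kJ/mol.
Combining: -533 + 378 = -155 kJ/mol.

-155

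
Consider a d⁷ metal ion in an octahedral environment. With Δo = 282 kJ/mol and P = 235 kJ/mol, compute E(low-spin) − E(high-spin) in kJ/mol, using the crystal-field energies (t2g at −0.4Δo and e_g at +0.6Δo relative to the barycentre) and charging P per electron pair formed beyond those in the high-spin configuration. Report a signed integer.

-47

In the high-spin limit (t2g^5 e_g^2) the orbital term is -0.8Δo = -226 kJ/mol, with no excess pairing.
For low-spin the configuration is t2g^6 e_g^1: orbital energy -1.8 × 282 = -508 kJ/mol, and 1 additional pair relative to high-spin adds 235 kJ/mol, giving -273 kJ/mol.
Thus E(LS) − E(HS) = -47 kJ/mol.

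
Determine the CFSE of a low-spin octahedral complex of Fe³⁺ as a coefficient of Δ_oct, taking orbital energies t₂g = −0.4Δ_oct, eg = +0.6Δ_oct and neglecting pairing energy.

-2.0 Δ_oct

Group 8 minus oxidation state +3 gives a d⁵ configuration for Fe³⁺.
Configuration: t₂g⁵ eg⁰.
CFSE = 5(-0.4Δ_oct) + 0(0.6Δ_oct) = -2.0Δ_oct + 0.0Δ_oct = -2.0Δ_oct.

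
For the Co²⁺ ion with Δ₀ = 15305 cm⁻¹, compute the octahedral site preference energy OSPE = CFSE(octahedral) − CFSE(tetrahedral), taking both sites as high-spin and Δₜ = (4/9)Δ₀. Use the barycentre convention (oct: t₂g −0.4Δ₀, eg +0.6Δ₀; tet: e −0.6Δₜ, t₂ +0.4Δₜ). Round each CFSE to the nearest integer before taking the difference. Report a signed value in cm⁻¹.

Group 9 minus oxidation state +2 gives a d⁷ configuration for Co²⁺.
In an octahedral site d⁷ (HS) is t₂g⁵ eg², giving CFSE(oct) = -0.8Δ₀ = -12244 cm⁻¹.
Tetrahedral e⁴ t₂³ gives -1.2Δₜ = -1.2 × (4/9) × 15305 = -8163 cm⁻¹.
Subtracting, OSPE = -12244 − (-8163) = -4081 cm⁻¹.

-4081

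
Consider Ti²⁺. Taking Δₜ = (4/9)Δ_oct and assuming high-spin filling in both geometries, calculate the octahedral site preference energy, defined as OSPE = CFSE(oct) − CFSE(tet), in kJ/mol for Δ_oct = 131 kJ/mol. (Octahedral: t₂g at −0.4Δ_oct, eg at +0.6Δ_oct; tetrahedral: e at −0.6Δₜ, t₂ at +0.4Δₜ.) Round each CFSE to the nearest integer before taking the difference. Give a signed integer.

Group 4 minus oxidation state +2 gives a d² configuration for Ti²⁺.
In an octahedral site d² (HS) is t2g^2 e_g^0, giving CFSE(oct) = -0.8Δ_oct = -105 kJ/mol.
In a tetrahedral site the filling is e^2 t2^0: CFSE(tet) = -1.2Δₜ = -1.2 × (4/9)(131) = -70 kJ/mol.
Subtracting, OSPE = -105 − (-70) = -35 kJ/mol.

-35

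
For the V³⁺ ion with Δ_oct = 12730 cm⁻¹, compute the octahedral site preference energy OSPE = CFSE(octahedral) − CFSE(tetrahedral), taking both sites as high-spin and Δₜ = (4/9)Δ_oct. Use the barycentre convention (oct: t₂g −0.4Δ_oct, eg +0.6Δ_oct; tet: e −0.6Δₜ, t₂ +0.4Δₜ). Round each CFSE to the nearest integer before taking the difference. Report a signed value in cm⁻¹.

Group 5 minus oxidation state +3 gives a d² configuration for V³⁺.
Octahedral (high-spin): t₂g² eg⁰, CFSE = 2(−0.4) + 0(+0.6) = -0.8Δ_oct = -0.8 × 12730 = -10184 cm⁻¹.
In a tetrahedral site the filling is e² t₂⁰: CFSE(tet) = -1.2Δₜ = -1.2 × (4/9)(12730) = -6789 cm⁻¹.
Subtracting, OSPE = -10184 − (-6789) = -3395 cm⁻¹.

-3395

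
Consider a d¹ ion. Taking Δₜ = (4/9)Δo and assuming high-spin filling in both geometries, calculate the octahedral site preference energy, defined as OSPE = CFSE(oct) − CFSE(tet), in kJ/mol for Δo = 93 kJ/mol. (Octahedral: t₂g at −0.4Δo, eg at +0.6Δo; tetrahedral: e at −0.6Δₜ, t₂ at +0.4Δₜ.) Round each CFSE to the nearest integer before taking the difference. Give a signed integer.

-12

Octahedral (high-spin): t₂g¹ eg⁰, CFSE = 1(−0.4) + 0(+0.6) = -0.4Δo = -0.4 × 93 = -37 kJ/mol.
Tetrahedral: e¹ t₂⁰, CFSE = 1(−0.6) + 0(+0.4) = -0.6Δₜ = -0.6 × (4/9) × 93 = -25 kJ/mol.
OSPE = CFSE(oct) − CFSE(tet) = -37 − (-25) = -12 kJ/mol.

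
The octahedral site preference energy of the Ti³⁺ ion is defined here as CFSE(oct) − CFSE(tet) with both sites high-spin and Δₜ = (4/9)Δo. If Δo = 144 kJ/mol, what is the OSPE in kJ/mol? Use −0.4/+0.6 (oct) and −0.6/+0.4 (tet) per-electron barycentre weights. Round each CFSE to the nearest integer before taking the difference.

Group 4 minus oxidation state +3 gives a d¹ configuration for Ti³⁺.
In an octahedral site d¹ (HS) is t2g^1 e_g^0, giving CFSE(oct) = -0.4Δo = -58 kJ/mol.
Tetrahedral: e^1 t2^0, CFSE = 1(−0.6) + 0(+0.4) = -0.6Δₜ = -0.6 × (4/9) × 144 = -38 kJ/mol.
OSPE = CFSE(oct) − CFSE(tet) = -58 − (-38) = -20 kJ/mol.

-20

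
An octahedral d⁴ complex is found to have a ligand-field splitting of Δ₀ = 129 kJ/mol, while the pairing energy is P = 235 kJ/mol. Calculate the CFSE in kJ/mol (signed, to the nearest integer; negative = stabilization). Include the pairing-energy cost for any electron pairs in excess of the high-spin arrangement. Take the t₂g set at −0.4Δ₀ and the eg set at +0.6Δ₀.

With Δ₀ < P the complex is high-spin.
Filling d⁴ accordingly: t₂g³ eg¹.
Orbital CFSE = -0.6Δ₀ = -0.6 × 129 = -77 kJ/mol.
High-spin has no excess pairs, so no pairing correction applies.

-77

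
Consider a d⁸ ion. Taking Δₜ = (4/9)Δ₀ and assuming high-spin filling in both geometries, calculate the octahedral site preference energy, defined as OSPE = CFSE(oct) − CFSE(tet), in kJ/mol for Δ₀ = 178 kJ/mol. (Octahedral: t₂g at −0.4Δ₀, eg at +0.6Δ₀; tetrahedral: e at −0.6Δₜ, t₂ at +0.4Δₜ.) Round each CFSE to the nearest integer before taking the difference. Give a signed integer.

-151

In an octahedral site d⁸ (HS) is t2g^6 e_g^2, giving CFSE(oct) = -1.2Δ₀ = -214 kJ/mol.
Tetrahedral e^4 t2^4 gives -0.8Δₜ = -0.8 × (4/9) × 178 = -63 kJ/mol.
Subtracting, OSPE = -214 − (-63) = -151 kJ/mol.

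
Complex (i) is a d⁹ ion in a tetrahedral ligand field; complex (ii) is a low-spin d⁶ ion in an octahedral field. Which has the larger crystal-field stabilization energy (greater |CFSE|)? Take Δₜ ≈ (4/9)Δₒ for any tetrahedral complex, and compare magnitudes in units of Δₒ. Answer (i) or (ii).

(i): With tetrahedral geometry the complex is necessarily high-spin; e⁴ t₂⁵, CFSE = -0.4Δₜ ≈ -0.18Δₒ.
(ii): t₂g⁶ eg⁰, CFSE = -2.4Δₒ.
So (ii) has the larger |CFSE|.

(ii)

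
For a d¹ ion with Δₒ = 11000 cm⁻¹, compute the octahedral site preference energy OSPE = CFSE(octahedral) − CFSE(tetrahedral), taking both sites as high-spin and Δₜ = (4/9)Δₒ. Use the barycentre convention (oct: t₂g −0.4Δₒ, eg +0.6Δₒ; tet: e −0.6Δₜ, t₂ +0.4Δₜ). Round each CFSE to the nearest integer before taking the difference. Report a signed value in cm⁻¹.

-1467

In an octahedral site d¹ (HS) is t2g^1 e_g^0, giving CFSE(oct) = -0.4Δₒ = -4400 cm⁻¹.
Tetrahedral e^1 t2^0 gives -0.6Δₜ = -0.6 × (4/9) × 11000 = -2933 cm⁻¹.
OSPE = CFSE(oct) − CFSE(tet) = -4400 − (-2933) = -1467 cm⁻¹.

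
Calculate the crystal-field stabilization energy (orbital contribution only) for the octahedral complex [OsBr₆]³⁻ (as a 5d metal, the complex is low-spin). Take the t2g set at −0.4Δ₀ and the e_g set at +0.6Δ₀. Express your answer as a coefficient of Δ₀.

-2.0 Δ₀

Each Br⁻ contributes -1; 6 × (-1) = -6. With overall charge -3, Os is in the +3 oxidation state.
Os sits in group 8; removing 3 electrons leaves Os³⁺ with 8 − 3 = 5 d electrons.
Configuration: t2g^5 e_g^0.
CFSE = 5(-0.4Δ₀) + 0(0.6Δ₀) = -2.0Δ₀ + 0.0Δ₀ = -2.0Δ₀.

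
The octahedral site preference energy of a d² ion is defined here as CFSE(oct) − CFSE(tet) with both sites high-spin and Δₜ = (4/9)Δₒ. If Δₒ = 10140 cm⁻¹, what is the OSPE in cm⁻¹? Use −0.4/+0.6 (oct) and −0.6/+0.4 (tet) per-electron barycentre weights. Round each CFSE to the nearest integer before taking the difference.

Octahedral high-spin t₂g² eg⁰: CFSE = -0.8 × 10140 = -8112 cm⁻¹.
In a tetrahedral site the filling is e² t₂⁰: CFSE(tet) = -1.2Δₜ = -1.2 × (4/9)(10140) = -5408 cm⁻¹.
Subtracting, OSPE = -8112 − (-5408) = -2704 cm⁻¹.

-2704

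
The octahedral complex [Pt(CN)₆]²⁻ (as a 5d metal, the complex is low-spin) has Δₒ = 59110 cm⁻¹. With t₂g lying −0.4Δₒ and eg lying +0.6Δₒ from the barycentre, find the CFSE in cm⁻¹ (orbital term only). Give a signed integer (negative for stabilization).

Each CN⁻ contributes -1; 6 × (-1) = -6. With overall charge -2, Pt is in the +4 oxidation state.
Pt sits in group 10; removing 4 electrons leaves Pt⁴⁺ with 10 − 4 = 6 d electrons.
Configuration: t₂g⁶ eg⁰.
The orbital stabilization is -2.4Δₒ = -2.4 × 59110 = -141864 cm⁻¹.

-141864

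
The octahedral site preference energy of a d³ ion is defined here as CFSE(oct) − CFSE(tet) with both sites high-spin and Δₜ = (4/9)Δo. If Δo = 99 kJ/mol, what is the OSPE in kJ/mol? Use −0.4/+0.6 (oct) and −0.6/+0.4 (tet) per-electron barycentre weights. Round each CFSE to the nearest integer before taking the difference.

-84

In an octahedral site d³ (HS) is t2g^3 e_g^0, giving CFSE(oct) = -1.2Δo = -119 kJ/mol.
In a tetrahedral site the filling is e^2 t2^1: CFSE(tet) = -0.8Δₜ = -0.8 × (4/9)(99) = -35 kJ/mol.
Subtracting, OSPE = -119 − (-35) = -84 kJ/mol.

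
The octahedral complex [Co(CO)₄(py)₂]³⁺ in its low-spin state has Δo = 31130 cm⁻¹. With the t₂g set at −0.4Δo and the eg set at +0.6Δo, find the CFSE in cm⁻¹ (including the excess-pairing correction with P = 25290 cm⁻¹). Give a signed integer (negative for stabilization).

-24132

Ligand charges: 4×(+0) from CO and 2×(+0) from py sum to +0; with overall charge +3, Co is +3.
Group 9 minus oxidation state +3 gives a d⁶ configuration for Co³⁺.
Configuration: t₂g⁶ eg⁰.
CFSE(orbital) = 6×(-0.4Δo) + 0×(0.6Δo) = -2.4Δo; with Δo = 31130 cm⁻¹ that is -74712 cm⁻¹.
Pairing penalty: 3 pairs vs 1 in the high-spin reference → 2 extra × P = 50580 cm⁻¹.
Overall CFSE = -74712 + 50580 = -24132 cm⁻¹.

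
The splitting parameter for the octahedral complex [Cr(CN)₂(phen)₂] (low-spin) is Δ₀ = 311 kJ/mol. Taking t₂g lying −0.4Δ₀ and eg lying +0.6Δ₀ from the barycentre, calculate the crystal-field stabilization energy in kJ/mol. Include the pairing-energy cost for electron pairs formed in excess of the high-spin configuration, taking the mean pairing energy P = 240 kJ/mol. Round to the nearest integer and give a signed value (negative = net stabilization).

Ligand charges: 2×(-1) from CN⁻ and 2×(+0) from phen sum to -2; with overall charge +0, Cr is +2.
Cr is in group 6, so Cr²⁺ is d⁴ (6 − 2 = 4).
The d⁴ electrons fill as t₂g⁴ eg⁰.
Orbital CFSE = 4(-0.4) + 0(0.6) = -1.6Δ₀ = -1.6 × 311 = -498 kJ/mol.
Relative to high-spin t₂g³ eg¹ (0 paired), the low-spin configuration has 1 additional pair, contributing +1 × 240 = +240 kJ/mol.
Combining: -498 + 240 = -258 kJ/mol.

-258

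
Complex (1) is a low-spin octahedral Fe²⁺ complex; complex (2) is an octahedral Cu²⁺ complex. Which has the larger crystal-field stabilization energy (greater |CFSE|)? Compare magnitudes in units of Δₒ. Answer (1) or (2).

(1): Fe²⁺: group 8, so d-count = 8 − 2 = 6; t₂g⁶ eg⁰, CFSE = -2.4Δₒ.
(2): Cu sits in group 11; removing 2 electrons leaves Cu²⁺ with 11 − 2 = 9 d electrons; t2g^6 e_g^3, CFSE = -0.6Δₒ.
So (1) has the larger |CFSE|.

(1)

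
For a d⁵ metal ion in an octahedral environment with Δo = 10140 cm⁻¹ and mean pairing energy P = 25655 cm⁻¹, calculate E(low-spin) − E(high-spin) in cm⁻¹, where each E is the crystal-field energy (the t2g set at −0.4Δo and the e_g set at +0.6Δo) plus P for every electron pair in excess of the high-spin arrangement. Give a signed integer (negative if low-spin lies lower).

High-spin: t2g^3 e_g^2, CFSE = 0.0Δo = 0 cm⁻¹.
Low-spin t2g^5 e_g^0 gives -2.0Δo = -20280 cm⁻¹, but forming 2 extra pairs costs 2P = 51310 cm⁻¹, so E(LS) = -20280 + 51310 = 31030 cm⁻¹.
E(LS) − E(HS) = 31030 − (0) = 31030 cm⁻¹.

31030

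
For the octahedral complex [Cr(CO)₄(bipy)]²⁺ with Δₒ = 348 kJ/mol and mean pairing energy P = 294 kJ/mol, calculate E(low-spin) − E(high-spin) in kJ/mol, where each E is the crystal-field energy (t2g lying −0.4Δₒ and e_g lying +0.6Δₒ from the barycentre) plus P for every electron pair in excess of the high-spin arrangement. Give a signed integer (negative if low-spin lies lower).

-54

Ligand charges: 4×(+0) from CO and 1×(+0) from bipy sum to +0; with overall charge +2, Cr is +2.
Group 6 minus oxidation state +2 gives a d⁴ configuration for Cr²⁺.
High-spin: t2g^3 e_g^1, CFSE = -0.6Δₒ = -209 kJ/mol.
Low-spin: t2g^4 e_g^0, orbital CFSE = -1.6Δₒ = -557 kJ/mol; plus 1 excess pair × P = +294 kJ/mol; total -263 kJ/mol.
E(LS) − E(HS) = -263 − (-209) = -54 kJ/mol.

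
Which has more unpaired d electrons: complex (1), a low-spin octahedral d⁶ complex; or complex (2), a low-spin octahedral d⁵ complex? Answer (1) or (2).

(2)

(1): t2g^6 e_g^0 → 0 unpaired.
(2): t₂g⁵ eg⁰ → 1 unpaired.
So (2) has more unpaired electrons.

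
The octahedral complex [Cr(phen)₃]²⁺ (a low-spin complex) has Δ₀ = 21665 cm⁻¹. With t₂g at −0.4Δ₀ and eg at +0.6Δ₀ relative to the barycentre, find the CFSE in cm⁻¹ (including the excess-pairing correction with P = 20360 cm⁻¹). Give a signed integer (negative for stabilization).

phen is neutral, so the +2 overall charge sits on Cr: oxidation state +2.
Cr sits in group 6; removing 2 electrons leaves Cr²⁺ with 6 − 2 = 4 d electrons.
The d⁴ electrons fill as t₂g⁴ eg⁰.
The orbital stabilization is -1.6Δ₀ = -1.6 × 21665 = -34664 cm⁻¹.
Relative to high-spin t₂g³ eg¹ (0 paired), the low-spin configuration has 1 additional pair, contributing +1 × 20360 = +20360 cm⁻¹.
Net CFSE = -34664 + 20360 = -14304 cm⁻¹.

-14304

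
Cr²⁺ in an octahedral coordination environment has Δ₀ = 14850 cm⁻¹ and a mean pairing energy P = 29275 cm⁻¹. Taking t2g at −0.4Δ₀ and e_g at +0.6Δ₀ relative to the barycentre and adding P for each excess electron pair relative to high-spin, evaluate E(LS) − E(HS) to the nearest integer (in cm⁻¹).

Cr is in group 6, so Cr²⁺ is d⁴ (6 − 2 = 4).
High-spin: t2g^3 e_g^1, CFSE = -0.6Δ₀ = -8910 cm⁻¹.
For low-spin the configuration is t2g^4 e_g^0: orbital energy -1.6 × 14850 = -23760 cm⁻¹, and 1 additional pair relative to high-spin adds 29275 cm⁻¹, giving 5515 cm⁻¹.
E(LS) − E(HS) = 5515 − (-8910) = 14425 cm⁻¹.

14425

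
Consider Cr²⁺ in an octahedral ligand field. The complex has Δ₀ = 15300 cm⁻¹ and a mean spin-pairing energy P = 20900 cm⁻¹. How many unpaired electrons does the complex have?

Cr is in group 6, so Cr²⁺ is d⁴ (6 − 2 = 4).
With Δ₀ < P the complex is high-spin.
Filling d⁴ accordingly: t₂g³ eg¹.
Unpaired electrons: 4.

4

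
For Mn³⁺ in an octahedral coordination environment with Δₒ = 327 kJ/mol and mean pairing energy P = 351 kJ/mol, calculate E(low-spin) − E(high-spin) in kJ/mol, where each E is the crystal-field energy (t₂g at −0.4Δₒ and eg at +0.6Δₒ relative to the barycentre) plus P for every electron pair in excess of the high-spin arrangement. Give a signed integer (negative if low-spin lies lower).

Group 7 minus oxidation state +3 gives a d⁴ configuration for Mn³⁺.
High-spin d⁴ fills as t₂g³ eg¹ with CFSE 3(−0.4) + 1(+0.6) = -0.6Δₒ = -196 kJ/mol.
Low-spin: t₂g⁴ eg⁰, orbital CFSE = -1.6Δₒ = -523 kJ/mol; plus 1 excess pair × P = +351 kJ/mol; total -172 kJ/mol.
Thus E(LS) − E(HS) = 24 kJ/mol.

24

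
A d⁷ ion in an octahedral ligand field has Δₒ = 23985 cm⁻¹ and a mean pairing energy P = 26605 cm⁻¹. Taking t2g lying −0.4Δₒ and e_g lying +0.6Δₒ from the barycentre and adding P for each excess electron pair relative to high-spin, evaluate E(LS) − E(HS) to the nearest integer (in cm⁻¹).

2620

High-spin d⁷ fills as t2g^5 e_g^2 with CFSE 5(−0.4) + 2(+0.6) = -0.8Δₒ = -19188 cm⁻¹.
Low-spin t2g^6 e_g^1 gives -1.8Δₒ = -43173 cm⁻¹, but forming 1 extra pair costs 1P = 26605 cm⁻¹, so E(LS) = -43173 + 26605 = -16568 cm⁻¹.
Thus E(LS) − E(HS) = 2620 cm⁻¹.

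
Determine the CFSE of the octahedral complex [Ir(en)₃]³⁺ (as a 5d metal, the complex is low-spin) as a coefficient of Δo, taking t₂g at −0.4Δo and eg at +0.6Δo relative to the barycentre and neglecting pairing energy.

-2.4 Δo

en is neutral, so the +3 overall charge sits on Ir: oxidation state +3.
Ir³⁺: group 9, so d-count = 9 − 3 = 6.
Configuration: t₂g⁶ eg⁰.
CFSE = 6(-0.4Δo) + 0(0.6Δo) = -2.4Δo + 0.0Δo = -2.4Δo.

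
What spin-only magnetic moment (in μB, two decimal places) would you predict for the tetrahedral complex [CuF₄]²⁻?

Each F⁻ contributes -1; 4 × (-1) = -4. With overall charge -2, Cu is in the +2 oxidation state.
Cu²⁺: group 11, so d-count = 11 − 2 = 9.
Tetrahedral splitting is small, so the complex is high-spin.
Configuration: e⁴ t₂⁵ → 1 unpaired electron.
μ(spin-only) = √[1(1+2)] = √3 ≈ 1.73 μB.

1.73 μB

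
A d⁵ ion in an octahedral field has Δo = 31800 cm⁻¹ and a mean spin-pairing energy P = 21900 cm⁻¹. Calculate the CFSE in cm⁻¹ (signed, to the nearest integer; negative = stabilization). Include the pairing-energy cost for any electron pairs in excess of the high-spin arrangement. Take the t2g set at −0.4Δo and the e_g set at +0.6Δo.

With Δo > P the complex is low-spin.
That gives t2g^5 e_g^0.
Orbital CFSE = -2.0Δo = -2.0 × 31800 = -63600 cm⁻¹.
Excess pairs vs high-spin: 2 − 0 = 2; pairing cost = +43800 cm⁻¹.
Net CFSE = -63600 + 43800 = -19800 cm⁻¹.

-19800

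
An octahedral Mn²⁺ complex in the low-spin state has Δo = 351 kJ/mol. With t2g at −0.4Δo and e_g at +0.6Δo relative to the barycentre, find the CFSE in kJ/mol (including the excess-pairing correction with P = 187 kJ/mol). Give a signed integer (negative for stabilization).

Mn is in group 7, so Mn²⁺ is d⁵ (7 − 2 = 5).
Electron filling gives t2g^5 e_g^0.
The orbital stabilization is -2.0Δo = -2.0 × 351 = -702 kJ/mol.
Relative to high-spin t2g^3 e_g^2 (0 paired), the low-spin configuration has 2 additional pairs, contributing +2 × 187 = +374 kJ/mol.
Net CFSE = -702 + 374 = -328 kJ/mol.

-328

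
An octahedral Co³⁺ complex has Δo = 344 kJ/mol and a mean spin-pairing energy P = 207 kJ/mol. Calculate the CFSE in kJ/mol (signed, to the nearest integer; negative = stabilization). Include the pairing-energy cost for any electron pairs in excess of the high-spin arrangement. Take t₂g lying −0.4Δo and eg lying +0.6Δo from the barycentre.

Co is in group 9, so Co³⁺ is d⁶ (9 − 3 = 6).
Δo > P, so pairing is preferred: the ground state is low-spin.
That gives t₂g⁶ eg⁰.
Orbital CFSE = -2.4Δo = -2.4 × 344 = -826 kJ/mol.
Excess pairs vs high-spin: 3 − 1 = 2; pairing cost = +414 kJ/mol.
Net CFSE = -826 + 414 = -412 kJ/mol.

-412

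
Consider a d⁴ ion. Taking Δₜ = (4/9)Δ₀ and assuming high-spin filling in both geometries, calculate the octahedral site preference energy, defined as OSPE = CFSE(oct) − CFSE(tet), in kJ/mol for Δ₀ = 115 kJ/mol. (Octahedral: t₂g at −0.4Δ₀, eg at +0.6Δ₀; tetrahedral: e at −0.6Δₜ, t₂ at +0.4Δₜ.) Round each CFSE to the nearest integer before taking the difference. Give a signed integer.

-49

Octahedral (high-spin): t₂g³ eg¹, CFSE = 3(−0.4) + 1(+0.6) = -0.6Δ₀ = -0.6 × 115 = -69 kJ/mol.
In a tetrahedral site the filling is e² t₂²: CFSE(tet) = -0.4Δₜ = -0.4 × (4/9)(115) = -20 kJ/mol.
OSPE = CFSE(oct) − CFSE(tet) = -69 − (-20) = -49 kJ/mol.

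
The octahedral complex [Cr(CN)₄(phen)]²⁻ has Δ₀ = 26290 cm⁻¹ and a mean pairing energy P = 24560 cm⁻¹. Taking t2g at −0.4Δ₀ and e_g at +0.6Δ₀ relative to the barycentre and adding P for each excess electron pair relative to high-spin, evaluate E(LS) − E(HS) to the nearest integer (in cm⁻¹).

Ligand charges: 4×(-1) from CN⁻ and 1×(+0) from phen sum to -4; with overall charge -2, Cr is +2.
Cr²⁺: group 6, so d-count = 6 − 2 = 4.
High-spin d⁴ fills as t2g^3 e_g^1 with CFSE 3(−0.4) + 1(+0.6) = -0.6Δ₀ = -15774 cm⁻¹.
Low-spin t2g^4 e_g^0 gives -1.6Δ₀ = -42064 cm⁻¹, but forming 1 extra pair costs 1P = 24560 cm⁻¹, so E(LS) = -42064 + 24560 = -17504 cm⁻¹.
The difference is -17504 − (-15774) = -1730 cm⁻¹, so low-spin lies lower.

-1730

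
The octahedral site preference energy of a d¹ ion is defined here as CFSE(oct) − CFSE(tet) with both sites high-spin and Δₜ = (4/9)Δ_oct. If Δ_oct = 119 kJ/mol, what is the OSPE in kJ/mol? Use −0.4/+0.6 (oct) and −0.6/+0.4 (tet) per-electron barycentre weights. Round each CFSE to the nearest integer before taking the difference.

In an octahedral site d¹ (HS) is t₂g¹ eg⁰, giving CFSE(oct) = -0.4Δ_oct = -48 kJ/mol.
In a tetrahedral site the filling is e¹ t₂⁰: CFSE(tet) = -0.6Δₜ = -0.6 × (4/9)(119) = -32 kJ/mol.
OSPE = CFSE(oct) − CFSE(tet) = -48 − (-32) = -16 kJ/mol.

-16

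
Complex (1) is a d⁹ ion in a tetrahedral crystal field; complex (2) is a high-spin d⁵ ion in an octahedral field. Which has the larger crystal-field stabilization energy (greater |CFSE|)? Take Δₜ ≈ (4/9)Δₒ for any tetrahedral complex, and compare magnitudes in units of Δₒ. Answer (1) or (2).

(1)

(1): Tetrahedral fields are weak (Δₜ ≈ 4/9 Δₒ), so electrons fill high-spin; e^4 t2^5, CFSE = -0.4Δₜ ≈ -0.18Δₒ.
(2): t₂g³ eg², CFSE = 0.0Δₒ.
So (1) has the larger |CFSE|.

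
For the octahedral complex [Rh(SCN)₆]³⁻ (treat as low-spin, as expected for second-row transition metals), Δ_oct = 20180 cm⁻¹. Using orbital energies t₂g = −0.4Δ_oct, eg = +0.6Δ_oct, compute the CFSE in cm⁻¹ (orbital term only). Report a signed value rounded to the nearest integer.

-48432

Each SCN⁻ contributes -1; 6 × (-1) = -6. With overall charge -3, Rh is in the +3 oxidation state.
Rh³⁺: group 9, so d-count = 9 − 3 = 6.
The d⁶ electrons fill as t₂g⁶ eg⁰.
CFSE(orbital) = 6×(-0.4Δ_oct) + 0×(0.6Δ_oct) = -2.4Δ_oct; with Δ_oct = 20180 cm⁻¹ that is -48432 cm⁻¹.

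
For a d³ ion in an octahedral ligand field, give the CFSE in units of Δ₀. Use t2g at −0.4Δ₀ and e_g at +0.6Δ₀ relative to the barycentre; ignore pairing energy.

For octahedral d³ the high- and low-spin configurations coincide.
Configuration: t2g^3 e_g^0.
CFSE = 3(-0.4Δ₀) + 0(0.6Δ₀) = -1.2Δ₀ + 0.0Δ₀ = -1.2Δ₀.

-1.2 Δ₀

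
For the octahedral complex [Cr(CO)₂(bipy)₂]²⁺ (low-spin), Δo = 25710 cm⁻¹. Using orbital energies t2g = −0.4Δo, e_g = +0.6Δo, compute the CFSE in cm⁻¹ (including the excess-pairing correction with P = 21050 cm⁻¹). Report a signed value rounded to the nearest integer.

Ligand charges: 2×(+0) from CO and 2×(+0) from bipy sum to +0; with overall charge +2, Cr is +2.
Cr²⁺: group 6, so d-count = 6 − 2 = 4.
Configuration: t2g^4 e_g^0.
CFSE(orbital) = 4×(-0.4Δo) + 0×(0.6Δo) = -1.6Δo; with Δo = 25710 cm⁻¹ that is -41136 cm⁻¹.
High-spin d⁴ would be t2g^3 e_g^1 with 0 pairs; low-spin has 1, so 1 excess pair costs +1P = +21050 cm⁻¹.
Net CFSE = -41136 + 21050 = -20086 cm⁻¹.

-20086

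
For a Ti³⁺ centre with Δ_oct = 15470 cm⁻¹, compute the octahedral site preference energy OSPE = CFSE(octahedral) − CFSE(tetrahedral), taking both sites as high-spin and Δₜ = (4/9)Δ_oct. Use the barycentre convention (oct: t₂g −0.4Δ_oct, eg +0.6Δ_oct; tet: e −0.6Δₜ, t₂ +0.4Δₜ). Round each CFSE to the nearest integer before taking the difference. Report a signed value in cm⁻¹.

-2063

Group 4 minus oxidation state +3 gives a d¹ configuration for Ti³⁺.
Octahedral high-spin t2g^1 e_g^0: CFSE = -0.4 × 15470 = -6188 cm⁻¹.
Tetrahedral: e^1 t2^0, CFSE = 1(−0.6) + 0(+0.4) = -0.6Δₜ = -0.6 × (4/9) × 15470 = -4125 cm⁻¹.
Subtracting, OSPE = -6188 − (-4125) = -2063 cm⁻¹.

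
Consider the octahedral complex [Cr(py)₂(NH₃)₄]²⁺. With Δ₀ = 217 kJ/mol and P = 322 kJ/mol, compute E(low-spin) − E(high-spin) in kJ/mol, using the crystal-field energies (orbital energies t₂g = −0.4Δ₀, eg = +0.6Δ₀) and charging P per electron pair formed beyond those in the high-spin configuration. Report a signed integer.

105

Ligand charges: 2×(+0) from py and 4×(+0) from NH₃ sum to +0; with overall charge +2, Cr is +2.
Cr²⁺: group 6, so d-count = 6 − 2 = 4.
High-spin: t₂g³ eg¹, CFSE = -0.6Δ₀ = -130 kJ/mol.
Low-spin: t₂g⁴ eg⁰, orbital CFSE = -1.6Δ₀ = -347 kJ/mol; plus 1 excess pair × P = +322 kJ/mol; total -25 kJ/mol.
E(LS) − E(HS) = -25 − (-130) = 105 kJ/mol.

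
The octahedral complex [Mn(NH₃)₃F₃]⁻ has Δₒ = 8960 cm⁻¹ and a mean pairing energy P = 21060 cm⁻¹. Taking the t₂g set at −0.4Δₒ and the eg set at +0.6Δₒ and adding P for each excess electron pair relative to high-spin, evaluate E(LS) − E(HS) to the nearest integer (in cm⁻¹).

24200

Ligand charges: 3×(+0) from NH₃ and 3×(-1) from F⁻ sum to -3; with overall charge -1, Mn is +2.
Mn sits in group 7; removing 2 electrons leaves Mn²⁺ with 7 − 2 = 5 d electrons.
In the high-spin limit (t₂g³ eg²) the orbital term is 0.0Δₒ = 0 cm⁻¹, with no excess pairing.
Low-spin: t₂g⁵ eg⁰, orbital CFSE = -2.0Δₒ = -17920 cm⁻¹; plus 2 excess pairs × P = +42120 cm⁻¹; total 24200 cm⁻¹.
E(LS) − E(HS) = 24200 − (0) = 24200 cm⁻¹.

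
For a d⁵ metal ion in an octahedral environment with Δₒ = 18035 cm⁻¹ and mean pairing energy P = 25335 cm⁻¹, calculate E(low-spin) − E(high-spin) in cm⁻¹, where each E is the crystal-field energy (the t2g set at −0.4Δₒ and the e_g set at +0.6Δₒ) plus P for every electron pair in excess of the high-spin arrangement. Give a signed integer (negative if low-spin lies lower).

High-spin d⁵ fills as t2g^3 e_g^2 with CFSE 3(−0.4) + 2(+0.6) = 0.0Δₒ = 0 cm⁻¹.
Low-spin: t2g^5 e_g^0, orbital CFSE = -2.0Δₒ = -36070 cm⁻¹; plus 2 excess pairs × P = +50670 cm⁻¹; total 14600 cm⁻¹.
The difference is 14600 − (0) = 14600 cm⁻¹, so high-spin lies lower.

14600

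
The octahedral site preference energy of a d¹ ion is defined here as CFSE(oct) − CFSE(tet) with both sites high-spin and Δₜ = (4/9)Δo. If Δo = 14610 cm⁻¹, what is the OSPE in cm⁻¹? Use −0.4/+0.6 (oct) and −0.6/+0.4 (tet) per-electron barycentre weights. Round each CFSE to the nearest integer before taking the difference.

-1948

In an octahedral site d¹ (HS) is t₂g¹ eg⁰, giving CFSE(oct) = -0.4Δo = -5844 cm⁻¹.
Tetrahedral e¹ t₂⁰ gives -0.6Δₜ = -0.6 × (4/9) × 14610 = -3896 cm⁻¹.
Subtracting, OSPE = -5844 − (-3896) = -1948 cm⁻¹.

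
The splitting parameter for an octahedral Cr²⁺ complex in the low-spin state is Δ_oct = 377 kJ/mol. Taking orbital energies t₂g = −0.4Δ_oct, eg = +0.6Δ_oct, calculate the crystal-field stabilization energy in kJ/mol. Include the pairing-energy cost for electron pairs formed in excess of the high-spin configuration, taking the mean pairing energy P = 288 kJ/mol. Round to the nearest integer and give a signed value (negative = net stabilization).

-315

Cr sits in group 6; removing 2 electrons leaves Cr²⁺ with 6 − 2 = 4 d electrons.
The d⁴ electrons fill as t₂g⁴ eg⁰.
CFSE(orbital) = 4×(-0.4Δ_oct) + 0×(0.6Δ_oct) = -1.6Δ_oct; with Δ_oct = 377 kJ/mol that is -603 kJ/mol.
Relative to high-spin t₂g³ eg¹ (0 paired), the low-spin configuration has 1 additional pair, contributing +1 × 288 = +288 kJ/mol.
Overall CFSE = -603 + 288 = -315 kJ/mol.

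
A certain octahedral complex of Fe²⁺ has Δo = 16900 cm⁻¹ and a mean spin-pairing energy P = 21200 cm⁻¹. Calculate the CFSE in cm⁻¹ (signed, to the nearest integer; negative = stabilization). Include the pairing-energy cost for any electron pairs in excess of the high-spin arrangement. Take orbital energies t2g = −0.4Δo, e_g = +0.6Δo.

-6760

Fe sits in group 8; removing 2 electrons leaves Fe²⁺ with 8 − 2 = 6 d electrons.
Here Δo < P (16900 < 21200), so the high-spin state is favoured.
Filling d⁶ accordingly: t2g^4 e_g^2.
Orbital CFSE = -0.4Δo = -0.4 × 16900 = -6760 cm⁻¹.
High-spin has no excess pairs, so no pairing correction applies.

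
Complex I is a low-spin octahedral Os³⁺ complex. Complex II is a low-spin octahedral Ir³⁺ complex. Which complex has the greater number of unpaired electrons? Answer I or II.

I: Os sits in group 8; removing 3 electrons leaves Os³⁺ with 8 − 3 = 5 d electrons; t₂g⁵ eg⁰ → 1 unpaired.
II: Ir³⁺: group 9, so d-count = 9 − 3 = 6; t2g^6 e_g^0 → 0 unpaired.
So I has more unpaired electrons.

I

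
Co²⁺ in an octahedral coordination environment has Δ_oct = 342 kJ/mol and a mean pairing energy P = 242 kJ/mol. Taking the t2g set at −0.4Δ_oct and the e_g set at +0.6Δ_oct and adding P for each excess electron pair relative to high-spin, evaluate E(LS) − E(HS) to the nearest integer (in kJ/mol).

-100

Group 9 minus oxidation state +2 gives a d⁷ configuration for Co²⁺.
In the high-spin limit (t2g^5 e_g^2) the orbital term is -0.8Δ_oct = -274 kJ/mol, with no excess pairing.
Low-spin: t2g^6 e_g^1, orbital CFSE = -1.8Δ_oct = -616 kJ/mol; plus 1 excess pair × P = +242 kJ/mol; total -374 kJ/mol.
The difference is -374 − (-274) = -100 kJ/mol, so low-spin lies lower.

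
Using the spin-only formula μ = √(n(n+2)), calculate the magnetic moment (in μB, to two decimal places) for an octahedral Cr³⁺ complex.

3.87 μB

Group 6 minus oxidation state +3 gives a d³ configuration for Cr³⁺.
For octahedral d³ the high- and low-spin configurations coincide.
Configuration: t2g^3 e_g^0 → 3 unpaired electrons.
μ(spin-only) = √[3(3+2)] = √15 ≈ 3.87 μB.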